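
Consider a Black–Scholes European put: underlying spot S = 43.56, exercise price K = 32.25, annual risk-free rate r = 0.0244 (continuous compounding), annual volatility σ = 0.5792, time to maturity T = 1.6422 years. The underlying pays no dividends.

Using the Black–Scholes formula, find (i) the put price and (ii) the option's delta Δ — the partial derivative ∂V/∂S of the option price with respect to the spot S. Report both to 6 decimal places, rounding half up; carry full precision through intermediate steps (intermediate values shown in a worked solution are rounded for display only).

σ√T = 0.5792·√1.6422 = 0.742235
d₁ = (ln(S/K) + (r+σ²/2)T) / (σ√T) = (ln(43.56/32.25) + (0.0244+0.5792²/2)·1.6422) / 0.742235 = (0.300621 + 0.315526) / 0.742235 = 0.830124
d₂ = d₁ − σ√T = 0.830124 − 0.742235 = 0.087889
e^{−rT} = e^{−0.0244·1.6422} = 0.960722
N(−d₁) = 0.203234,  N(−d₂) = 0.464982
Put price V = K·e^{−rT}·N(−d₂) − S·N(−d₁) = 14.406690 − 8.852884 = 5.553806
Δ = −N(−d₁) = -0.203234

price = 5.553806
Δ = -0.203234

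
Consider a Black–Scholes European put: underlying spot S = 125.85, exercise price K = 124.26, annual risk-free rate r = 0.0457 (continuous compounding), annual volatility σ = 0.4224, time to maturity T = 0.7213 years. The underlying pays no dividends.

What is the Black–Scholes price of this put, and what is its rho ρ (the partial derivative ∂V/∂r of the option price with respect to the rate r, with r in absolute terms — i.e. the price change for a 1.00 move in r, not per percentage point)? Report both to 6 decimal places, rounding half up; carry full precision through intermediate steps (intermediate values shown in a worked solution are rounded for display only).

σ√T = 0.4224·√0.7213 = 0.358742
d₁ = (ln(S/K) + (r+σ²/2)T) / (σ√T) = (ln(125.85/124.26) + (0.0457+0.4224²/2)·0.7213) / 0.358742 = (0.012715 + 0.097311) / 0.358742 = 0.306699
d₂ = d₁ − σ√T = 0.306699 − 0.358742 = -0.052043
e^{−rT} = e^{−0.0457·0.7213} = 0.967574
N(−d₁) = 0.379536,  N(−d₂) = 0.520753
Put price V = K·e^{−rT}·N(−d₂) − S·N(−d₁) = 62.610470 − 47.764627 = 14.845843
ρ = −K·T·e^{−rT}·N(−d₂) = -45.160932

price = 14.845843
ρ = -45.160932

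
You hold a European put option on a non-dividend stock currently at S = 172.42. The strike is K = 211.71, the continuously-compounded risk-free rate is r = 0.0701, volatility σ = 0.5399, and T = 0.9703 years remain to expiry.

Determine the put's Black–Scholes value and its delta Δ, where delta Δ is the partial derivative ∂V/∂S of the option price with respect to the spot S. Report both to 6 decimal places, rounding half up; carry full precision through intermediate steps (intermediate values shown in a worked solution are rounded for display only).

σ√T = 0.5399·√0.9703 = 0.531822
d₁ = (ln(S/K) + (r+σ²/2)T) / (σ√T) = (ln(172.42/211.71) + (0.0701+0.5399²/2)·0.9703) / 0.531822 = (-0.205284 + 0.209435) / 0.531822 = 0.007806
d₂ = d₁ − σ√T = 0.007806 − 0.531822 = -0.524016
e^{−rT} = e^{−0.0701·0.9703} = 0.934244
N(−d₁) = 0.496886,  N(−d₂) = 0.699866
Put price V = K·e^{−rT}·N(−d₂) − S·N(−d₁) = 138.425671 − 85.673075 = 52.752596
Δ = −N(−d₁) = -0.496886

price = 52.752596
Δ = -0.496886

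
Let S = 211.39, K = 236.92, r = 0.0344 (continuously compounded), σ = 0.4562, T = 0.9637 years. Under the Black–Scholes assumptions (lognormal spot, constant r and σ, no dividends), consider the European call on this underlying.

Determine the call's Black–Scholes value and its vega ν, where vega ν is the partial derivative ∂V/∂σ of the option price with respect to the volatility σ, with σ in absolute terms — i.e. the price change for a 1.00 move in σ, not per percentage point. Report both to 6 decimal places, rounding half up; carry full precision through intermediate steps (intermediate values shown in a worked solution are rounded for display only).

price = 30.753131
ν = 82.709864

σ√T = 0.4562·√0.9637 = 0.447843
d₁ = (ln(S/K) + (r+σ²/2)T) / (σ√T) = (ln(211.39/236.92) + (0.0344+0.4562²/2)·0.9637) / 0.447843 = (-0.114018 + 0.133433) / 0.447843 = 0.043353
d₂ = d₁ − σ√T = 0.043353 − 0.447843 = -0.404490
e^{−rT} = e^{−0.0344·0.9637} = 0.967392
N(d₁) = 0.517290,  N(d₂) = 0.342926
Call price V = S·N(d₁) − K·e^{−rT}·N(d₂) = 109.349924 − 78.596792 = 30.753131
φ(d₁) = (1/√(2π))·e^{−d₁²/2} = 0.398568
ν = S·φ(d₁)·√T = 82.709864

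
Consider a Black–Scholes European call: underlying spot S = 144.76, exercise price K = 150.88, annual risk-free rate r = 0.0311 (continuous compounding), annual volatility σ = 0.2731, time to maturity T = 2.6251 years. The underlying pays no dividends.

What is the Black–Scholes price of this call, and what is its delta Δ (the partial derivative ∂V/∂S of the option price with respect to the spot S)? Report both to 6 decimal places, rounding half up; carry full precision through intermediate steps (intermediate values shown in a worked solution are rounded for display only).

price = 27.802181
Δ = 0.622543

σ√T = 0.2731·√2.6251 = 0.442481
d₁ = (ln(S/K) + (r+σ²/2)T) / (σ√T) = (ln(144.76/150.88) + (0.0311+0.2731²/2)·2.6251) / 0.442481 = (-0.041408 + 0.179535) / 0.442481 = 0.312166
d₂ = d₁ − σ√T = 0.312166 − 0.442481 = -0.130315
e^{−rT} = e^{−0.0311·2.6251} = 0.921603
N(d₁) = 0.622543,  N(d₂) = 0.448159
Call price V = S·N(d₁) − K·e^{−rT}·N(d₂) = 90.119321 − 62.317139 = 27.802181
Δ = N(d₁) = 0.622543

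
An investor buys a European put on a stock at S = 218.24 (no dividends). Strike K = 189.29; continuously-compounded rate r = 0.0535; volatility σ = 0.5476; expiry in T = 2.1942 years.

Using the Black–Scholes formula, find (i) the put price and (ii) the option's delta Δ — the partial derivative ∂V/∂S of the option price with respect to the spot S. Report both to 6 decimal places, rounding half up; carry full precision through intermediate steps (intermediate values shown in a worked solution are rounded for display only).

σ√T = 0.5476·√2.1942 = 0.811151
d₁ = (ln(S/K) + (r+σ²/2)T) / (σ√T) = (ln(218.24/189.29) + (0.0535+0.5476²/2)·2.1942) / 0.811151 = (0.142315 + 0.446372) / 0.811151 = 0.725744
d₂ = d₁ − σ√T = 0.725744 − 0.811151 = -0.085407
e^{−rT} = e^{−0.0535·2.1942} = 0.889239
N(−d₁) = 0.233998,  N(−d₂) = 0.534031
Put price V = K·e^{−rT}·N(−d₂) − S·N(−d₁) = 89.890228 − 51.067708 = 38.822520
Δ = −N(−d₁) = -0.233998

price = 38.822520
Δ = -0.233998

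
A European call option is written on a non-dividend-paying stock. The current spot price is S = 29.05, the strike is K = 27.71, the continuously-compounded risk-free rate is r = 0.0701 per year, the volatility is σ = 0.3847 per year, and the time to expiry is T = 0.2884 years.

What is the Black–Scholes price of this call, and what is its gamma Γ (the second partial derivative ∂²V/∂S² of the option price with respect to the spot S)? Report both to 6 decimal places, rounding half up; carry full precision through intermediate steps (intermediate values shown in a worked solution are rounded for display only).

price = 3.381012
Γ = 0.060610

σ√T = 0.3847·√0.2884 = 0.206595
d₁ = (ln(S/K) + (r+σ²/2)T) / (σ√T) = (ln(29.05/27.71) + (0.0701+0.3847²/2)·0.2884) / 0.206595 = (0.047225 + 0.041558) / 0.206595 = 0.429743
d₂ = d₁ − σ√T = 0.429743 − 0.206595 = 0.223148
e^{−rT} = e^{−0.0701·0.2884} = 0.979986
N(d₁) = 0.666309,  N(d₂) = 0.588290
Call price V = S·N(d₁) − K·e^{−rT}·N(d₂) = 19.356265 − 15.975253 = 3.381012
φ(d₁) = (1/√(2π))·e^{−d₁²/2} = 0.363754
Γ = φ(d₁) / (S·σ·√T) = 0.060610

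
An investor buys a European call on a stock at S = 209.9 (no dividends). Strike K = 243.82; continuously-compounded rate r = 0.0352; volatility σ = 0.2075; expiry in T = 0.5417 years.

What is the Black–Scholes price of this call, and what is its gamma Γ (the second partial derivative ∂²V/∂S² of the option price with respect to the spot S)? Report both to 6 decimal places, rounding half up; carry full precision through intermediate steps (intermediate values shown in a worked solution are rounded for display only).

price = 3.716328
Γ = 0.009183

σ√T = 0.2075·√0.5417 = 0.152721
d₁ = (ln(S/K) + (r+σ²/2)T) / (σ√T) = (ln(209.9/243.82) + (0.0352+0.2075²/2)·0.5417) / 0.152721 = (-0.149799 + 0.030730) / 0.152721 = -0.779655
d₂ = d₁ − σ√T = -0.779655 − 0.152721 = -0.932376
e^{−rT} = e^{−0.0352·0.5417} = 0.981113
N(d₁) = 0.217797,  N(d₂) = 0.175571
Call price V = S·N(d₁) − K·e^{−rT}·N(d₂) = 45.715569 − 41.999241 = 3.716328
φ(d₁) = (1/√(2π))·e^{−d₁²/2} = 0.294384
Γ = φ(d₁) / (S·σ·√T) = 0.009183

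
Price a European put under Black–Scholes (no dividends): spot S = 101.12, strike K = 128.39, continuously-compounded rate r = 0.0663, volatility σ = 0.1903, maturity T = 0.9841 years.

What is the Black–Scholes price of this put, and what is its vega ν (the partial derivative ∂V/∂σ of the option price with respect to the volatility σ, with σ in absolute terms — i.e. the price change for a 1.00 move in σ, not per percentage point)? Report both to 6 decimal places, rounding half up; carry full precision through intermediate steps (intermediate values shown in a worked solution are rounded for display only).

price = 21.173536
ν = 28.481040

σ√T = 0.1903·√0.9841 = 0.188781
d₁ = (ln(S/K) + (r+σ²/2)T) / (σ√T) = (ln(101.12/128.39) + (0.0663+0.1903²/2)·0.9841) / 0.188781 = (-0.238765 + 0.083065) / 0.188781 = -0.824763
d₂ = d₁ − σ√T = -0.824763 − 0.188781 = -1.013544
e^{−rT} = e^{−0.0663·0.9841} = 0.936837
N(−d₁) = 0.795247,  N(−d₂) = 0.844600
Put price V = K·e^{−rT}·N(−d₂) − S·N(−d₁) = 101.588901 − 80.415365 = 21.173536
φ(d₁) = (1/√(2π))·e^{−d₁²/2} = 0.283922
ν = S·φ(d₁)·√T = 28.481040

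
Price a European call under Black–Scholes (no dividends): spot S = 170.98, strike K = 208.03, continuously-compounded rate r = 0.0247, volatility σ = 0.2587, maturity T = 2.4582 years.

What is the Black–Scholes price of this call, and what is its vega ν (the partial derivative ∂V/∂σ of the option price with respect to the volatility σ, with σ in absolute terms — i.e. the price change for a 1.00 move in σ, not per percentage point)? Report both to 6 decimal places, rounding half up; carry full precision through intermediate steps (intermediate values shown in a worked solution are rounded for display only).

price = 18.675595
ν = 106.031271

σ√T = 0.2587·√2.4582 = 0.405607
d₁ = (ln(S/K) + (r+σ²/2)T) / (σ√T) = (ln(170.98/208.03) + (0.0247+0.2587²/2)·2.4582) / 0.405607 = (-0.196136 + 0.142976) / 0.405607 = -0.131062
d₂ = d₁ − σ√T = -0.131062 − 0.405607 = -0.536669
e^{−rT} = e^{−0.0247·2.4582} = 0.941089
N(d₁) = 0.447863,  N(d₂) = 0.295748
Call price V = S·N(d₁) − K·e^{−rT}·N(d₂) = 76.575607 − 57.900011 = 18.675595
φ(d₁) = (1/√(2π))·e^{−d₁²/2} = 0.395531
ν = S·φ(d₁)·√T = 106.031271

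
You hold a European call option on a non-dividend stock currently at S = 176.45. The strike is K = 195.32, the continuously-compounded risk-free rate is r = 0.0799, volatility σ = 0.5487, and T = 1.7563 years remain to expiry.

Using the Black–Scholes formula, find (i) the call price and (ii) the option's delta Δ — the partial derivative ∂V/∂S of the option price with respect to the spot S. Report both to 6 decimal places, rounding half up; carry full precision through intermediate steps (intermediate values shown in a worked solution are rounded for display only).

σ√T = 0.5487·√1.7563 = 0.727167
d₁ = (ln(S/K) + (r+σ²/2)T) / (σ√T) = (ln(176.45/195.32) + (0.0799+0.5487²/2)·1.7563) / 0.727167 = (-0.101602 + 0.404714) / 0.727167 = 0.416841
d₂ = d₁ − σ√T = 0.416841 − 0.727167 = -0.310327
e^{−rT} = e^{−0.0799·1.7563} = 0.869073
N(d₁) = 0.661602,  N(d₂) = 0.378156
Call price V = S·N(d₁) − K·e^{−rT}·N(d₂) = 116.739757 − 64.191004 = 52.548752
Δ = N(d₁) = 0.661602

price = 52.548752
Δ = 0.661602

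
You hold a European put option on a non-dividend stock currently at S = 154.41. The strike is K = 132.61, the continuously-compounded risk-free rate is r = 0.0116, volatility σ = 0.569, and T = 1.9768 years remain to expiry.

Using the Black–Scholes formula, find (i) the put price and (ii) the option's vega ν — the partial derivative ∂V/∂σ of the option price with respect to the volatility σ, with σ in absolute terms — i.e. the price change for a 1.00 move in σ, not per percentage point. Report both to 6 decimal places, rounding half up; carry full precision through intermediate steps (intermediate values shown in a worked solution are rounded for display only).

σ√T = 0.569·√1.9768 = 0.800007
d₁ = (ln(S/K) + (r+σ²/2)T) / (σ√T) = (ln(154.41/132.61) + (0.0116+0.569²/2)·1.9768) / 0.800007 = (0.152199 + 0.342936) / 0.800007 = 0.618914
d₂ = d₁ − σ√T = 0.618914 − 0.800007 = -0.181093
e^{−rT} = e^{−0.0116·1.9768} = 0.977330
N(−d₁) = 0.267987,  N(−d₂) = 0.571853
Put price V = K·e^{−rT}·N(−d₂) − S·N(−d₁) = 74.114245 − 41.379809 = 32.734437
φ(d₁) = (1/√(2π))·e^{−d₁²/2} = 0.329406
ν = S·φ(d₁)·√T = 71.513442

price = 32.734437
ν = 71.513442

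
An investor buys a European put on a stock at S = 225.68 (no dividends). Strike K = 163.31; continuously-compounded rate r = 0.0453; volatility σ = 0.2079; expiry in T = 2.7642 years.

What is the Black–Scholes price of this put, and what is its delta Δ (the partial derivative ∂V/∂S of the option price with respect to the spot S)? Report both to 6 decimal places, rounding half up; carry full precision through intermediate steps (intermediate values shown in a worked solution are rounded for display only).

σ√T = 0.2079·√2.7642 = 0.345652
d₁ = (ln(S/K) + (r+σ²/2)T) / (σ√T) = (ln(225.68/163.31) + (0.0453+0.2079²/2)·2.7642) / 0.345652 = (0.323468 + 0.184956) / 0.345652 = 1.470912
d₂ = d₁ − σ√T = 1.470912 − 0.345652 = 1.125260
e^{−rT} = e^{−0.0453·2.7642} = 0.882304
N(−d₁) = 0.070657,  N(−d₂) = 0.130239
Put price V = K·e^{−rT}·N(−d₂) − S·N(−d₁) = 18.766094 − 15.945981 = 2.820114
Δ = −N(−d₁) = -0.070657

price = 2.820114
Δ = -0.070657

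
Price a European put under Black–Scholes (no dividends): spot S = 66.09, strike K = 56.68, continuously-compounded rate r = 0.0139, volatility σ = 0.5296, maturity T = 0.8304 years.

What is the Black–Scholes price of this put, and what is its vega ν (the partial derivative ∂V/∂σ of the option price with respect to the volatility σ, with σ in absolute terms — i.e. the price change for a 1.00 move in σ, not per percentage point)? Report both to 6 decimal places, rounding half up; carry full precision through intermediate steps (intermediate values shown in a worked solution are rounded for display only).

σ√T = 0.5296·√0.8304 = 0.482605
d₁ = (ln(S/K) + (r+σ²/2)T) / (σ√T) = (ln(66.09/56.68) + (0.0139+0.5296²/2)·0.8304) / 0.482605 = (0.153596 + 0.127996) / 0.482605 = 0.583484
d₂ = d₁ − σ√T = 0.583484 − 0.482605 = 0.100879
e^{−rT} = e^{−0.0139·0.8304} = 0.988524
N(−d₁) = 0.279784,  N(−d₂) = 0.459823
Put price V = K·e^{−rT}·N(−d₂) − S·N(−d₁) = 25.763671 − 18.490904 = 7.272767
φ(d₁) = (1/√(2π))·e^{−d₁²/2} = 0.336497
ν = S·φ(d₁)·√T = 20.265666

price = 7.272767
ν = 20.265666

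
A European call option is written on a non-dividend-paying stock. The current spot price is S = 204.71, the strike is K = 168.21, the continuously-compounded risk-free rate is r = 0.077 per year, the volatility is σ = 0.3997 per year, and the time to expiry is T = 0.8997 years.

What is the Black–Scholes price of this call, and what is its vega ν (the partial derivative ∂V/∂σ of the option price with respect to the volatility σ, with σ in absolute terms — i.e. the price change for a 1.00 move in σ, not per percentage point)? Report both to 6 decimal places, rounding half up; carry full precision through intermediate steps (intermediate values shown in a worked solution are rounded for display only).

σ√T = 0.3997·√0.8997 = 0.379126
d₁ = (ln(S/K) + (r+σ²/2)T) / (σ√T) = (ln(204.71/168.21) + (0.077+0.3997²/2)·0.8997) / 0.379126 = (0.196381 + 0.141145) / 0.379126 = 0.890275
d₂ = d₁ − σ√T = 0.890275 − 0.379126 = 0.511150
e^{−rT} = e^{−0.077·0.8997} = 0.933068
N(d₁) = 0.813341,  N(d₂) = 0.695377
Call price V = S·N(d₁) − K·e^{−rT}·N(d₂) = 166.499034 − 109.140397 = 57.358637
φ(d₁) = (1/√(2π))·e^{−d₁²/2} = 0.268412
ν = S·φ(d₁)·√T = 52.118173

price = 57.358637
ν = 52.118173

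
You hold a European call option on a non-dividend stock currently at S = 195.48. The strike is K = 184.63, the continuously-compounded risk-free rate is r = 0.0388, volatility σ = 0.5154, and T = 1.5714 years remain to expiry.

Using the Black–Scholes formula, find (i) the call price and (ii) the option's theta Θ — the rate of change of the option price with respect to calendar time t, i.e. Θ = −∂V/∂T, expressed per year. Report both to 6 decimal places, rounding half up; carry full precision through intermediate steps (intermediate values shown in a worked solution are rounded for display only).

σ√T = 0.5154·√1.5714 = 0.646082
d₁ = (ln(S/K) + (r+σ²/2)T) / (σ√T) = (ln(195.48/184.63) + (0.0388+0.5154²/2)·1.5714) / 0.646082 = (0.057104 + 0.269681) / 0.646082 = 0.505796
d₂ = d₁ − σ√T = 0.505796 − 0.646082 = -0.140286
e^{−rT} = e^{−0.0388·1.5714} = 0.940851
N(d₁) = 0.693500,  N(d₂) = 0.444217
Call price V = S·N(d₁) − K·e^{−rT}·N(d₂) = 135.565381 − 77.164621 = 58.400759
φ(d₁) = (1/√(2π))·e^{−d₁²/2} = 0.351041
Θ = −S·φ(d₁)·σ/(2√T) − r·K·e^{−rT}·N(d₂) = −14.106874 − 2.993987 = -17.100861

price = 58.400759
Θ = -17.100861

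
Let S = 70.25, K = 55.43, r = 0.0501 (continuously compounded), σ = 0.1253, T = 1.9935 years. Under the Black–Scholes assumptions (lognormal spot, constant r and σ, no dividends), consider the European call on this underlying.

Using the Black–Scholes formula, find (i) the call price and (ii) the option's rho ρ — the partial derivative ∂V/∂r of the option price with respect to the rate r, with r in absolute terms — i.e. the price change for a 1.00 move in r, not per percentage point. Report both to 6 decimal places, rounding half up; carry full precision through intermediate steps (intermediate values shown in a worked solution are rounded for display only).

σ√T = 0.1253·√1.9935 = 0.176913
d₁ = (ln(S/K) + (r+σ²/2)T) / (σ√T) = (ln(70.25/55.43) + (0.0501+0.1253²/2)·1.9935) / 0.176913 = (0.236939 + 0.115523) / 0.176913 = 1.992297
d₂ = d₁ − σ√T = 1.992297 − 0.176913 = 1.815384
e^{−rT} = e^{−0.0501·1.9935} = 0.904951
N(d₁) = 0.976831,  N(d₂) = 0.965268
Call price V = S·N(d₁) − K·e^{−rT}·N(d₂) = 68.622360 − 48.419211 = 20.203150
ρ = K·T·e^{−rT}·N(d₂) = 96.523696

price = 20.203150
ρ = 96.523696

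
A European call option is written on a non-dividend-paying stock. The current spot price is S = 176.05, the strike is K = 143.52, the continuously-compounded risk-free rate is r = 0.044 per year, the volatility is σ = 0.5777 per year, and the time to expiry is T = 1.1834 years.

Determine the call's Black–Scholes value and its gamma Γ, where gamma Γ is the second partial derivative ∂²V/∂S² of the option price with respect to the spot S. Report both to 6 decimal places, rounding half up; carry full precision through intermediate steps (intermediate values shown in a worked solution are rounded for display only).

σ√T = 0.5777·√1.1834 = 0.628446
d₁ = (ln(S/K) + (r+σ²/2)T) / (σ√T) = (ln(176.05/143.52) + (0.044+0.5777²/2)·1.1834) / 0.628446 = (0.204294 + 0.249542) / 0.628446 = 0.722155
d₂ = d₁ − σ√T = 0.722155 − 0.628446 = 0.093709
e^{−rT} = e^{−0.044·1.1834} = 0.949263
N(d₁) = 0.764900,  N(d₂) = 0.537330
Call price V = S·N(d₁) − K·e^{−rT}·N(d₂) = 134.660716 − 73.204833 = 61.455883
φ(d₁) = (1/√(2π))·e^{−d₁²/2} = 0.307373
Γ = φ(d₁) / (S·σ·√T) = 0.002778

price = 61.455883
Γ = 0.002778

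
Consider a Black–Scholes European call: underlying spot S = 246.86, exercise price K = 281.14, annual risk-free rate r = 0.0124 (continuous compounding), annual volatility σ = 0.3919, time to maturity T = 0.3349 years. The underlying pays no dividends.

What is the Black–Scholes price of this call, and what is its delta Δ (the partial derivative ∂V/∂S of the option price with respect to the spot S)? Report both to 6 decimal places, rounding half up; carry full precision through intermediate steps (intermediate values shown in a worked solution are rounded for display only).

σ√T = 0.3919·√0.3349 = 0.226795
d₁ = (ln(S/K) + (r+σ²/2)T) / (σ√T) = (ln(246.86/281.14) + (0.0124+0.3919²/2)·0.3349) / 0.226795 = (-0.130031 + 0.029871) / 0.226795 = -0.441636
d₂ = d₁ − σ√T = -0.441636 − 0.226795 = -0.668431
e^{−rT} = e^{−0.0124·0.3349} = 0.995856
N(d₁) = 0.329376,  N(d₂) = 0.251929
Call price V = S·N(d₁) − K·e^{−rT}·N(d₂) = 81.309824 − 70.533889 = 10.775935
Δ = N(d₁) = 0.329376

price = 10.775935
Δ = 0.329376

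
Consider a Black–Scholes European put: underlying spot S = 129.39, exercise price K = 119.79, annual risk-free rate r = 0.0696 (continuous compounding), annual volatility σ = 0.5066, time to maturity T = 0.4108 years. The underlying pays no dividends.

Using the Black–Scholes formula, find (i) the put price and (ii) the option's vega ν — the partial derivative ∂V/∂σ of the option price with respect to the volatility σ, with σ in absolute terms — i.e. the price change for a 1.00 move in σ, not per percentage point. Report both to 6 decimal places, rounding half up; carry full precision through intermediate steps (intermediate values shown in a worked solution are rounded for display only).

σ√T = 0.5066·√0.4108 = 0.324699
d₁ = (ln(S/K) + (r+σ²/2)T) / (σ√T) = (ln(129.39/119.79) + (0.0696+0.5066²/2)·0.4108) / 0.324699 = (0.077091 + 0.081306) / 0.324699 = 0.487828
d₂ = d₁ − σ√T = 0.487828 − 0.324699 = 0.163130
e^{−rT} = e^{−0.0696·0.4108} = 0.971813
N(−d₁) = 0.312836,  N(−d₂) = 0.435208
Put price V = K·e^{−rT}·N(−d₂) − S·N(−d₁) = 50.664106 − 40.477816 = 10.186290
φ(d₁) = (1/√(2π))·e^{−d₁²/2} = 0.354188
ν = S·φ(d₁)·√T = 29.373119

price = 10.186290
ν = 29.373119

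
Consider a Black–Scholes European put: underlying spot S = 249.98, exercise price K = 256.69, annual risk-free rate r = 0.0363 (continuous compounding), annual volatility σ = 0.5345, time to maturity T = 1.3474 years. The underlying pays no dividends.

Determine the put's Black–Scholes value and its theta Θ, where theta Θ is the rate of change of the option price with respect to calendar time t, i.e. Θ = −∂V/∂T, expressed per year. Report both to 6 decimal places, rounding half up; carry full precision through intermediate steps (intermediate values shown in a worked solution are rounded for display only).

σ√T = 0.5345·√1.3474 = 0.620435
d₁ = (ln(S/K) + (r+σ²/2)T) / (σ√T) = (ln(249.98/256.69) + (0.0363+0.5345²/2)·1.3474) / 0.620435 = (-0.026488 + 0.241380) / 0.620435 = 0.346357
d₂ = d₁ − σ√T = 0.346357 − 0.620435 = -0.274077
e^{−rT} = e^{−0.0363·1.3474} = 0.952266
N(−d₁) = 0.364537,  N(−d₂) = 0.607987
Put price V = K·e^{−rT}·N(−d₂) − S·N(−d₁) = 148.614762 − 91.127003 = 57.487759
φ(d₁) = (1/√(2π))·e^{−d₁²/2} = 0.375717
Θ = −S·φ(d₁)·σ/(2√T) + r·K·e^{−rT}·N(−d₂) = −21.623953 + 5.394716 = -16.229237

price = 57.487759
Θ = -16.229237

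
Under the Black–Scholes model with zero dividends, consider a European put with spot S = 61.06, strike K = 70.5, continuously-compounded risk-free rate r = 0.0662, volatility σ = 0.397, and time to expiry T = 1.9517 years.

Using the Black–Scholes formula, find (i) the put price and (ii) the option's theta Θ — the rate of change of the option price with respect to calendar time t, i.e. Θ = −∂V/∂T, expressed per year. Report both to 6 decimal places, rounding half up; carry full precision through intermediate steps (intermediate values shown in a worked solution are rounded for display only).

σ√T = 0.397·√1.9517 = 0.554622
d₁ = (ln(S/K) + (r+σ²/2)T) / (σ√T) = (ln(61.06/70.5) + (0.0662+0.397²/2)·1.9517) / 0.554622 = (-0.143756 + 0.283005) / 0.554622 = 0.251071
d₂ = d₁ − σ√T = 0.251071 − 0.554622 = -0.303551
e^{−rT} = e^{−0.0662·1.9517} = 0.878796
N(−d₁) = 0.400880,  N(−d₂) = 0.619265
Put price V = K·e^{−rT}·N(−d₂) − S·N(−d₁) = 38.366630 − 24.477706 = 13.888924
φ(d₁) = (1/√(2π))·e^{−d₁²/2} = 0.386564
Θ = −S·φ(d₁)·σ/(2√T) + r·K·e^{−rT}·N(−d₂) = −3.353765 + 2.539871 = -0.813894

price = 13.888924
Θ = -0.813894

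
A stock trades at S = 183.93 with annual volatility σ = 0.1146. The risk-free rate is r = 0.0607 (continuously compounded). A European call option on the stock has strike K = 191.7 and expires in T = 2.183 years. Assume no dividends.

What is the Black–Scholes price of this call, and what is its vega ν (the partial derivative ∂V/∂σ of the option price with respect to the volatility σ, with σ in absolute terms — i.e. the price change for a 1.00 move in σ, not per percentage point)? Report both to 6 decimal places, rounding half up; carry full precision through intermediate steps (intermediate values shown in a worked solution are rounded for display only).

σ√T = 0.1146·√2.183 = 0.169321
d₁ = (ln(S/K) + (r+σ²/2)T) / (σ√T) = (ln(183.93/191.7) + (0.0607+0.1146²/2)·2.183) / 0.169321 = (-0.041376 + 0.146843) / 0.169321 = 0.622878
d₂ = d₁ − σ√T = 0.622878 − 0.169321 = 0.453557
e^{−rT} = e^{−0.0607·2.183} = 0.875896
N(d₁) = 0.733318,  N(d₂) = 0.674926
Call price V = S·N(d₁) − K·e^{−rT}·N(d₂) = 134.879137 − 113.326336 = 21.552800
φ(d₁) = (1/√(2π))·e^{−d₁²/2} = 0.328596
ν = S·φ(d₁)·√T = 89.297906

price = 21.552800
ν = 89.297906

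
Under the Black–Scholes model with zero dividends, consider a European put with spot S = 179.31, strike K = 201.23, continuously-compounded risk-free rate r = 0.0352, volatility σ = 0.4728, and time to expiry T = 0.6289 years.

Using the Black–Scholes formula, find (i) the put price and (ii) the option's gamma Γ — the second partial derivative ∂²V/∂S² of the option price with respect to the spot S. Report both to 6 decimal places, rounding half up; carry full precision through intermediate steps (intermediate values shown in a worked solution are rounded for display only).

price = 37.573312
Γ = 0.005923

σ√T = 0.4728·√0.6289 = 0.374946
d₁ = (ln(S/K) + (r+σ²/2)T) / (σ√T) = (ln(179.31/201.23) + (0.0352+0.4728²/2)·0.6289) / 0.374946 = (-0.115332 + 0.092429) / 0.374946 = -0.061084
d₂ = d₁ − σ√T = -0.061084 − 0.374946 = -0.436029
e^{−rT} = e^{−0.0352·0.6289} = 0.978106
N(−d₁) = 0.524354,  N(−d₂) = 0.668592
Put price V = K·e^{−rT}·N(−d₂) − S·N(−d₁) = 131.595166 − 94.021854 = 37.573312
φ(d₁) = (1/√(2π))·e^{−d₁²/2} = 0.398199
Γ = φ(d₁) / (S·σ·√T) = 0.005923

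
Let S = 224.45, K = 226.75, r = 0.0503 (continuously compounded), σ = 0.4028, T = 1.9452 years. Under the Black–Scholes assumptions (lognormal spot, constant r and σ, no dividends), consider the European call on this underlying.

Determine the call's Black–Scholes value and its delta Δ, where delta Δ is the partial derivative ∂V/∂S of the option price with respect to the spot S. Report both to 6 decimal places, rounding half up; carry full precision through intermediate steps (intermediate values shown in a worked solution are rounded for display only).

σ√T = 0.4028·√1.9452 = 0.561787
d₁ = (ln(S/K) + (r+σ²/2)T) / (σ√T) = (ln(224.45/226.75) + (0.0503+0.4028²/2)·1.9452) / 0.561787 = (-0.010195 + 0.255646) / 0.561787 = 0.436911
d₂ = d₁ − σ√T = 0.436911 − 0.561787 = -0.124876
e^{−rT} = e^{−0.0503·1.9452} = 0.906791
N(d₁) = 0.668912,  N(d₂) = 0.450311
Call price V = S·N(d₁) − K·e^{−rT}·N(d₂) = 150.137284 − 92.590562 = 57.546722
Δ = N(d₁) = 0.668912

price = 57.546722
Δ = 0.668912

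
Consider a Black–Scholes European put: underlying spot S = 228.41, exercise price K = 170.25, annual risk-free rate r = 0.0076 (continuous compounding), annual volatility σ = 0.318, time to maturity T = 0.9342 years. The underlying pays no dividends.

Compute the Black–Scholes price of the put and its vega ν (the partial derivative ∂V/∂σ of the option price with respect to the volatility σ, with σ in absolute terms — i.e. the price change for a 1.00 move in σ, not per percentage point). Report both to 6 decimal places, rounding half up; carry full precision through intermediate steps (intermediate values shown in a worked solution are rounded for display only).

σ√T = 0.318·√0.9342 = 0.307360
d₁ = (ln(S/K) + (r+σ²/2)T) / (σ√T) = (ln(228.41/170.25) + (0.0076+0.318²/2)·0.9342) / 0.307360 = (0.293874 + 0.054335) / 0.307360 = 1.132904
d₂ = d₁ − σ√T = 1.132904 − 0.307360 = 0.825545
e^{−rT} = e^{−0.0076·0.9342} = 0.992925
N(−d₁) = 0.128627,  N(−d₂) = 0.204531
Put price V = K·e^{−rT}·N(−d₂) − S·N(−d₁) = 34.575089 − 29.379740 = 5.195350
φ(d₁) = (1/√(2π))·e^{−d₁²/2} = 0.209994
ν = S·φ(d₁)·√T = 46.359915

price = 5.195350
ν = 46.359915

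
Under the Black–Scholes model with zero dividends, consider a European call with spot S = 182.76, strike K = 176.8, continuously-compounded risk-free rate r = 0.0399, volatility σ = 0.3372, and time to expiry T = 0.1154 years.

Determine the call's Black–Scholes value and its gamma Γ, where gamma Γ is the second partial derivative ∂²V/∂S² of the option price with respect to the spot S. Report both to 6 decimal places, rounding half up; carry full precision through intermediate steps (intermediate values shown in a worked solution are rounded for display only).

σ√T = 0.3372·√0.1154 = 0.114549
d₁ = (ln(S/K) + (r+σ²/2)T) / (σ√T) = (ln(182.76/176.8) + (0.0399+0.3372²/2)·0.1154) / 0.114549 = (0.033155 + 0.011165) / 0.114549 = 0.386908
d₂ = d₁ − σ√T = 0.386908 − 0.114549 = 0.272359
e^{−rT} = e^{−0.0399·0.1154} = 0.995406
N(d₁) = 0.650588,  N(d₂) = 0.607327
Call price V = S·N(d₁) − K·e^{−rT}·N(d₂) = 118.901433 − 106.882159 = 12.019274
φ(d₁) = (1/√(2π))·e^{−d₁²/2} = 0.370172
Γ = φ(d₁) / (S·σ·√T) = 0.017682

price = 12.019274
Γ = 0.017682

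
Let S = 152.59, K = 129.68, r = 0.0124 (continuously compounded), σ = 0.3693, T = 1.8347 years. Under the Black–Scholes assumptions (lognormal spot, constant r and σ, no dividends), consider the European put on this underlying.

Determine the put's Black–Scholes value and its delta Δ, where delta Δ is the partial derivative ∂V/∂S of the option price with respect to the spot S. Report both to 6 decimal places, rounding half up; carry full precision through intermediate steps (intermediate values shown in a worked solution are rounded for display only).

price = 16.501128
Δ = -0.267360

σ√T = 0.3693·√1.8347 = 0.500221
d₁ = (ln(S/K) + (r+σ²/2)T) / (σ√T) = (ln(152.59/129.68) + (0.0124+0.3693²/2)·1.8347) / 0.500221 = (0.162685 + 0.147861) / 0.500221 = 0.620817
d₂ = d₁ − σ√T = 0.620817 − 0.500221 = 0.120596
e^{−rT} = e^{−0.0124·1.8347} = 0.977507
N(−d₁) = 0.267360,  N(−d₂) = 0.452006
Put price V = K·e^{−rT}·N(−d₂) − S·N(−d₁) = 57.297611 − 40.796483 = 16.501128
Δ = −N(−d₁) = -0.267360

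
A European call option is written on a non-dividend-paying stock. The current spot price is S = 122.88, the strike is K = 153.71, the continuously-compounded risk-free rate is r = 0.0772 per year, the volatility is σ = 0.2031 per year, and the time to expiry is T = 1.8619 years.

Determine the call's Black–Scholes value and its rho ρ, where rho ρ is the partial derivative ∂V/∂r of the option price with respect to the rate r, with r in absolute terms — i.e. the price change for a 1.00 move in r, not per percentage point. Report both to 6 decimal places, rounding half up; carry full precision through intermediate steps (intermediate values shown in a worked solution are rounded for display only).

price = 9.563258
ρ = 82.900673

σ√T = 0.2031·√1.8619 = 0.277133
d₁ = (ln(S/K) + (r+σ²/2)T) / (σ√T) = (ln(122.88/153.71) + (0.0772+0.2031²/2)·1.8619) / 0.277133 = (-0.223859 + 0.182140) / 0.277133 = -0.150539
d₂ = d₁ − σ√T = -0.150539 − 0.277133 = -0.427672
e^{−rT} = e^{−0.0772·1.8619} = 0.866114
N(d₁) = 0.440170,  N(d₂) = 0.334445
Call price V = S·N(d₁) − K·e^{−rT}·N(d₂) = 54.088030 − 44.524772 = 9.563258
ρ = K·T·e^{−rT}·N(d₂) = 82.900673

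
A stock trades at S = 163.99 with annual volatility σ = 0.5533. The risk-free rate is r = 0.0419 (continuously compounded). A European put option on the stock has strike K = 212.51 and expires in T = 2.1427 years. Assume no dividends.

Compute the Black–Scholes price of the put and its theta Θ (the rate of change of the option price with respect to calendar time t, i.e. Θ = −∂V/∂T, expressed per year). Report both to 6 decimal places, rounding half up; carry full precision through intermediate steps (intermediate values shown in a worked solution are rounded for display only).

σ√T = 0.5533·√2.1427 = 0.809919
d₁ = (ln(S/K) + (r+σ²/2)T) / (σ√T) = (ln(163.99/212.51) + (0.0419+0.5533²/2)·2.1427) / 0.809919 = (-0.259184 + 0.417763) / 0.809919 = 0.195797
d₂ = d₁ − σ√T = 0.195797 − 0.809919 = -0.614122
e^{−rT} = e^{−0.0419·2.1427} = 0.914133
N(−d₁) = 0.422385,  N(−d₂) = 0.730433
Put price V = K·e^{−rT}·N(−d₂) − S·N(−d₁) = 141.895588 − 69.266843 = 72.628745
φ(d₁) = (1/√(2π))·e^{−d₁²/2} = 0.391368
Θ = −S·φ(d₁)·σ/(2√T) + r·K·e^{−rT}·N(−d₂) = −12.129776 + 5.945425 = -6.184351

price = 72.628745
Θ = -6.184351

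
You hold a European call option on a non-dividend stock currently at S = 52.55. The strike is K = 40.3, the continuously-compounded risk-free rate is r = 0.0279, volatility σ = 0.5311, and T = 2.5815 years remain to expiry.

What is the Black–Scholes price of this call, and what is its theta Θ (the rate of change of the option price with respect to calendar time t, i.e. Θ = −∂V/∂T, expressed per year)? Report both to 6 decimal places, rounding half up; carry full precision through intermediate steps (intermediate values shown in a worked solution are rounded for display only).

σ√T = 0.5311·√2.5815 = 0.853321
d₁ = (ln(S/K) + (r+σ²/2)T) / (σ√T) = (ln(52.55/40.3) + (0.0279+0.5311²/2)·2.5815) / 0.853321 = (0.265414 + 0.436102) / 0.853321 = 0.822101
d₂ = d₁ − σ√T = 0.822101 − 0.853321 = -0.031220
e^{−rT} = e^{−0.0279·2.5815} = 0.930509
N(d₁) = 0.794490,  N(d₂) = 0.487547
Call price V = S·N(d₁) − K·e^{−rT}·N(d₂) = 41.750461 − 18.282769 = 23.467692
φ(d₁) = (1/√(2π))·e^{−d₁²/2} = 0.284545
Θ = −S·φ(d₁)·σ/(2√T) − r·K·e^{−rT}·N(d₂) = −2.471349 − 0.510089 = -2.981439

price = 23.467692
Θ = -2.981439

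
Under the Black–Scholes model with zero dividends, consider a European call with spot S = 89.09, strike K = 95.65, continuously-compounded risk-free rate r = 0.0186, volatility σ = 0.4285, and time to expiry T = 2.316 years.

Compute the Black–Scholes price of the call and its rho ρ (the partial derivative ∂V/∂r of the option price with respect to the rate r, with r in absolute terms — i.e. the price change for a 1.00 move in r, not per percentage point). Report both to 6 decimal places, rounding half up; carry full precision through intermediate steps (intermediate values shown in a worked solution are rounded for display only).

price = 21.852831
ρ = 75.555641

σ√T = 0.4285·√2.316 = 0.652109
d₁ = (ln(S/K) + (r+σ²/2)T) / (σ√T) = (ln(89.09/95.65) + (0.0186+0.4285²/2)·2.316) / 0.652109 = (-0.071049 + 0.255701) / 0.652109 = 0.283161
d₂ = d₁ − σ√T = 0.283161 − 0.652109 = -0.368948
e^{−rT} = e^{−0.0186·2.316} = 0.957837
N(d₁) = 0.611473,  N(d₂) = 0.356083
Call price V = S·N(d₁) − K·e^{−rT}·N(d₂) = 54.476165 − 32.623334 = 21.852831
ρ = K·T·e^{−rT}·N(d₂) = 75.555641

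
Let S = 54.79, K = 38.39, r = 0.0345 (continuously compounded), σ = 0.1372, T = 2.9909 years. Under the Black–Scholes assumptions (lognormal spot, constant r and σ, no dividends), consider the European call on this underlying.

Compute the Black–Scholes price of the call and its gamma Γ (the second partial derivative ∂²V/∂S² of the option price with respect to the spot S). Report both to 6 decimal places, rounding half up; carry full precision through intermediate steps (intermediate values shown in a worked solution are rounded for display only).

σ√T = 0.1372·√2.9909 = 0.237277
d₁ = (ln(S/K) + (r+σ²/2)T) / (σ√T) = (ln(54.79/38.39) + (0.0345+0.1372²/2)·2.9909) / 0.237277 = (0.355711 + 0.131336) / 0.237277 = 2.052654
d₂ = d₁ − σ√T = 2.052654 − 0.237277 = 1.815377
e^{−rT} = e^{−0.0345·2.9909} = 0.901959
N(d₁) = 0.979947,  N(d₂) = 0.965267
Call price V = S·N(d₁) − K·e^{−rT}·N(d₂) = 53.691291 − 33.423540 = 20.267752
φ(d₁) = (1/√(2π))·e^{−d₁²/2} = 0.048527
Γ = φ(d₁) / (S·σ·√T) = 0.003733

price = 20.267752
Γ = 0.003733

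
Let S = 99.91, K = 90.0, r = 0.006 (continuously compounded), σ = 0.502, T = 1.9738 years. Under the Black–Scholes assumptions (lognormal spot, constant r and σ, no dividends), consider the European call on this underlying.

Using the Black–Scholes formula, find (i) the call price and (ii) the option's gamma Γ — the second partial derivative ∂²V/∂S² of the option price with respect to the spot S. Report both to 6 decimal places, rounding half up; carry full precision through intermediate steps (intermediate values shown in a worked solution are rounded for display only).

σ√T = 0.502·√1.9738 = 0.705270
d₁ = (ln(S/K) + (r+σ²/2)T) / (σ√T) = (ln(99.91/90.0) + (0.006+0.502²/2)·1.9738) / 0.705270 = (0.104460 + 0.260546) / 0.705270 = 0.517540
d₂ = d₁ − σ√T = 0.517540 − 0.705270 = -0.187729
e^{−rT} = e^{−0.006·1.9738} = 0.988227
N(d₁) = 0.697611,  N(d₂) = 0.425544
Call price V = S·N(d₁) − K·e^{−rT}·N(d₂) = 69.698268 − 37.848105 = 31.850163
φ(d₁) = (1/√(2π))·e^{−d₁²/2} = 0.348937
Γ = φ(d₁) / (S·σ·√T) = 0.004952

price = 31.850163
Γ = 0.004952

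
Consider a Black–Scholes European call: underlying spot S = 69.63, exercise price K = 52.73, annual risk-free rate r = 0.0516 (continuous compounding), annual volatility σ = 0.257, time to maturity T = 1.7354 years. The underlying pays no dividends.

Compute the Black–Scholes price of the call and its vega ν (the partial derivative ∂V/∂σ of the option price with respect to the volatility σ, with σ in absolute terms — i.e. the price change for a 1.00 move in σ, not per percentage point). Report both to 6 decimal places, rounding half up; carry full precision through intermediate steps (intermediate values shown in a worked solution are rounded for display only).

price = 22.788353
ν = 16.650568

σ√T = 0.257·√1.7354 = 0.338558
d₁ = (ln(S/K) + (r+σ²/2)T) / (σ√T) = (ln(69.63/52.73) + (0.0516+0.257²/2)·1.7354) / 0.338558 = (0.278011 + 0.146857) / 0.338558 = 1.254936
d₂ = d₁ − σ√T = 1.254936 − 0.338558 = 0.916378
e^{−rT} = e^{−0.0516·1.7354} = 0.914346
N(d₁) = 0.895249,  N(d₂) = 0.820266
Call price V = S·N(d₁) − K·e^{−rT}·N(d₂) = 62.336182 − 39.547829 = 22.788353
φ(d₁) = (1/√(2π))·e^{−d₁²/2} = 0.181524
ν = S·φ(d₁)·√T = 16.650568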